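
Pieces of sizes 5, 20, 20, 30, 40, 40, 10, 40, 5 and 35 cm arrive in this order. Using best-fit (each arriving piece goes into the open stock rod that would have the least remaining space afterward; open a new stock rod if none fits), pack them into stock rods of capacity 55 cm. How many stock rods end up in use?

  5 → stock rod 1 (new)  [load 5/55]
  20 → stock rod 1  [load 25/55]
  20 → stock rod 1  [load 45/55]
  30 → stock rod 2 (new)  [load 30/55]
  40 → stock rod 3 (new)  [load 40/55]
  40 → stock rod 4 (new)  [load 40/55]
  10 → stock rod 1  [load 55/55]
  40 → stock rod 5 (new)  [load 40/55]
  5 → stock rod 3  [load 45/55]
  35 → stock rod 6 (new)  [load 35/55]
6 stock rods opened.

6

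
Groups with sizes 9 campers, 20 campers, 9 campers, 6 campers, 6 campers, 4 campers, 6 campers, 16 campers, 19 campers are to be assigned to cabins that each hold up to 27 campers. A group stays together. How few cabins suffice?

4

Total = 20 + 19 + 16 + 9 + 9 + 6 + 6 + 6 + 4 = 95 campers.
Lower bound: ⌈95/27⌉ = 4 cabins.
A packing using 4 cabins:
  cabin 1: 20 + 6 = 26
  cabin 2: 19 + 6 = 25
  cabin 3: 16 + 9 = 25
  cabin 4: 9 + 6 + 4 = 19
This matches the lower bound, so 4 is optimal.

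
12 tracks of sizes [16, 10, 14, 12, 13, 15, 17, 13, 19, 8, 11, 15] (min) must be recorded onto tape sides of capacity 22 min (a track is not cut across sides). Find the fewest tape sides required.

10

Total = 19 + 17 + 16 + 15 + 15 + 14 + 13 + 13 + 12 + 11 + 10 + 8 = 163 min.
Lower bound: ⌈163/22⌉ = 8 tape sides.
Also, 9 tracks each exceed 11 min, and no two of those can share a side, so at least 9 tape sides are needed.
A packing using 10 tape sides:
  side 1: 19 = 19
  side 2: 17 = 17
  side 3: 16 = 16
  side 4: 15 = 15
  side 5: 15 = 15
  side 6: 14 + 8 = 22
  side 7: 13 = 13
  side 8: 13 = 13
  side 9: 12 + 10 = 22
  side 10: 11 = 11
No arrangement into 9 tape sides stays within capacity, so 10 is optimal.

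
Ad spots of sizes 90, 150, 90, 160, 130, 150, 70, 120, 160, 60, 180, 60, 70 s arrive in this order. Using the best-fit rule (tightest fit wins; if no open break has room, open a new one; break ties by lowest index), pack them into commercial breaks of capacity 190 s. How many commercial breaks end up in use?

9

  90 → break 1 (new)  [load 90/190]
  150 → break 2 (new)  [load 150/190]
  90 → break 1  [load 180/190]
  160 → break 3 (new)  [load 160/190]
  130 → break 4 (new)  [load 130/190]
  150 → break 5 (new)  [load 150/190]
  70 → break 6 (new)  [load 70/190]
  120 → break 6  [load 190/190]
  160 → break 7 (new)  [load 160/190]
  60 → break 4  [load 190/190]
  180 → break 8 (new)  [load 180/190]
  60 → break 9 (new)  [load 60/190]
  70 → break 9  [load 130/190]
9 commercial breaks opened.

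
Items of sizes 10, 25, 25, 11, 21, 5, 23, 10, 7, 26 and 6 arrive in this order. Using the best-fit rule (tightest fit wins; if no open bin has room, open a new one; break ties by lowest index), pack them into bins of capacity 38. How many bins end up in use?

  10 → bin 1 (new)  [load 10/38]
  25 → bin 1  [load 35/38]
  25 → bin 2 (new)  [load 25/38]
  11 → bin 2  [load 36/38]
  21 → bin 3 (new)  [load 21/38]
  5 → bin 3  [load 26/38]
  23 → bin 4 (new)  [load 23/38]
  10 → bin 3  [load 36/38]
  7 → bin 4  [load 30/38]
  26 → bin 5 (new)  [load 26/38]
  6 → bin 4  [load 36/38]
5 bins opened.

5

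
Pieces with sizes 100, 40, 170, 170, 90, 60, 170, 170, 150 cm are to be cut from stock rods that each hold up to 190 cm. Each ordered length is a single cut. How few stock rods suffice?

7

Total = 170 + 170 + 170 + 170 + 150 + 100 + 90 + 60 + 40 = 1120 cm.
Lower bound: ⌈1120/190⌉ = 6 stock rods.
A packing using 7 stock rods:
  stock rod 1: 170 = 170
  stock rod 2: 170 = 170
  stock rod 3: 170 = 170
  stock rod 4: 170 = 170
  stock rod 5: 150 + 40 = 190
  stock rod 6: 100 + 90 = 190
  stock rod 7: 60 = 60
No arrangement into 6 stock rods stays within capacity, so 7 is optimal.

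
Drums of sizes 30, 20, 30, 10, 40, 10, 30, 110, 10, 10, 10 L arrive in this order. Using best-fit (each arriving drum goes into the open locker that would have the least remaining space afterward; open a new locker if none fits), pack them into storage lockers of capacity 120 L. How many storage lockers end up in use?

3

  30 → locker 1 (new)  [load 30/120]
  20 → locker 1  [load 50/120]
  30 → locker 1  [load 80/120]
  10 → locker 1  [load 90/120]
  40 → locker 2 (new)  [load 40/120]
  10 → locker 1  [load 100/120]
  30 → locker 2  [load 70/120]
  110 → locker 3 (new)  [load 110/120]
  10 → locker 3  [load 120/120]
  10 → locker 1  [load 110/120]
  10 → locker 1  [load 120/120]
3 storage lockers opened.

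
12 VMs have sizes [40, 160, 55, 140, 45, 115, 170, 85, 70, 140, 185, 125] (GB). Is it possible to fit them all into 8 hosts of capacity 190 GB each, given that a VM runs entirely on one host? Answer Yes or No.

Yes

A valid assignment using 8 hosts:
  host 1: 185 = 185
  host 2: 170 = 170
  host 3: 160 = 160
  host 4: 140 + 45 = 185
  host 5: 140 + 40 = 180
  host 6: 125 + 55 = 180
  host 7: 115 + 70 = 185
  host 8: 85 = 85
Every load is within 190 GB, so 8 hosts suffice.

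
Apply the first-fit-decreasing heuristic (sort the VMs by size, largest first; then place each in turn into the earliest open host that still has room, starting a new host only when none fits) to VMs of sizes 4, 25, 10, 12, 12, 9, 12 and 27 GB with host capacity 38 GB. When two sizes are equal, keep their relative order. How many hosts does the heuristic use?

3

Sorted descending: 27, 25, 12, 12, 12, 10, 9, 4.
  27 → host 1 (new)  [load 27/38]
  25 → host 2 (new)  [load 25/38]
  12 → host 2  [load 37/38]
  12 → host 3 (new)  [load 12/38]
  12 → host 3  [load 24/38]
  10 → host 1  [load 37/38]
  9 → host 3  [load 33/38]
  4 → host 3  [load 37/38]
3 hosts opened.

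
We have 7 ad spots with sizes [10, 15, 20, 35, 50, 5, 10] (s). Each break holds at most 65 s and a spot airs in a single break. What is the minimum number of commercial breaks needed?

3

Total = 50 + 35 + 20 + 15 + 10 + 10 + 5 = 145 s.
Lower bound: ⌈145/65⌉ = 3 commercial breaks.
A packing using 3 commercial breaks:
  break 1: 50 + 15 = 65
  break 2: 35 + 20 + 10 = 65
  break 3: 10 + 5 = 15
This matches the lower bound, so 3 is optimal.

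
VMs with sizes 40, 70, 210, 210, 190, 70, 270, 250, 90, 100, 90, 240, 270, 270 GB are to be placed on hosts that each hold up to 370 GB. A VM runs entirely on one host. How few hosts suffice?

8

Total = 270 + 270 + 270 + 250 + 240 + 210 + 210 + 190 + 100 + 90 + 90 + 70 + 70 + 40 = 2370 GB.
Lower bound: ⌈2370/370⌉ = 7 hosts.
Also, 8 VMs each exceed 185 GB, and no two of those can share a host, so at least 8 hosts are needed.
A packing using 8 hosts:
  host 1: 270 + 100 = 370
  host 2: 270 + 90 = 360
  host 3: 270 + 90 = 360
  host 4: 250 + 70 + 40 = 360
  host 5: 240 + 70 = 310
  host 6: 210 = 210
  host 7: 210 = 210
  host 8: 190 = 190
This matches the lower bound, so 8 is optimal.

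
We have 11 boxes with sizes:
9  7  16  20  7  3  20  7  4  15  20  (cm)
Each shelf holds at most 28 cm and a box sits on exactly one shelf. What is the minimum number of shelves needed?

5

Total = 20 + 20 + 20 + 16 + 15 + 9 + 7 + 7 + 7 + 4 + 3 = 128 cm.
Lower bound: ⌈128/28⌉ = 5 shelves.
A packing using 5 shelves:
  shelf 1: 20 + 7 = 27
  shelf 2: 20 + 7 = 27
  shelf 3: 20 + 7 = 27
  shelf 4: 16 + 9 + 3 = 28
  shelf 5: 15 + 4 = 19
This matches the lower bound, so 5 is optimal.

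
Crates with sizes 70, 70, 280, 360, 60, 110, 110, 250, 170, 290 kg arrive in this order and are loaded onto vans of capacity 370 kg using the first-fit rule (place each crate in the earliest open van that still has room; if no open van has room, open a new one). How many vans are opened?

  70 → van 1 (new)  [load 70/370]
  70 → van 1  [load 140/370]
  280 → van 2 (new)  [load 280/370]
  360 → van 3 (new)  [load 360/370]
  60 → van 1  [load 200/370]
  110 → van 1  [load 310/370]
  110 → van 4 (new)  [load 110/370]
  250 → van 4  [load 360/370]
  170 → van 5 (new)  [load 170/370]
  290 → van 6 (new)  [load 290/370]
6 vans opened.

6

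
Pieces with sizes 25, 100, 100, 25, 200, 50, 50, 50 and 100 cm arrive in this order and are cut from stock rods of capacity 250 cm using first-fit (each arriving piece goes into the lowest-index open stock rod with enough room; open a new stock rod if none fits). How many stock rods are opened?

3

  25 → stock rod 1 (new)  [load 25/250]
  100 → stock rod 1  [load 125/250]
  100 → stock rod 1  [load 225/250]
  25 → stock rod 1  [load 250/250]
  200 → stock rod 2 (new)  [load 200/250]
  50 → stock rod 2  [load 250/250]
  50 → stock rod 3 (new)  [load 50/250]
  50 → stock rod 3  [load 100/250]
  100 → stock rod 3  [load 200/250]
3 stock rods opened.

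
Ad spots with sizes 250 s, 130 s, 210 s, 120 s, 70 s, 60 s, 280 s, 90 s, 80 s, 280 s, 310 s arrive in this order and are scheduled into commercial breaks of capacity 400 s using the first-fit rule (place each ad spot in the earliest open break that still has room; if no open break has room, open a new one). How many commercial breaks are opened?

6

  250 → break 1 (new)  [load 250/400]
  130 → break 1  [load 380/400]
  210 → break 2 (new)  [load 210/400]
  120 → break 2  [load 330/400]
  70 → break 2  [load 400/400]
  60 → break 3 (new)  [load 60/400]
  280 → break 3  [load 340/400]
  90 → break 4 (new)  [load 90/400]
  80 → break 4  [load 170/400]
  280 → break 5 (new)  [load 280/400]
  310 → break 6 (new)  [load 310/400]
6 commercial breaks opened.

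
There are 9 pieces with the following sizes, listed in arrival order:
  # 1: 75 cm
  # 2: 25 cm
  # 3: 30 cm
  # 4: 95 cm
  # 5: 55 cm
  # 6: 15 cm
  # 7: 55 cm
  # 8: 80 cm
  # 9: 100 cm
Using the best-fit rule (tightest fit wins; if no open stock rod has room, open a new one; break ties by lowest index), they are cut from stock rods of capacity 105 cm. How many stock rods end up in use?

6

  75 → stock rod 1 (new)  [load 75/105]
  25 → stock rod 1  [load 100/105]
  30 → stock rod 2 (new)  [load 30/105]
  95 → stock rod 3 (new)  [load 95/105]
  55 → stock rod 2  [load 85/105]
  15 → stock rod 2  [load 100/105]
  55 → stock rod 4 (new)  [load 55/105]
  80 → stock rod 5 (new)  [load 80/105]
  100 → stock rod 6 (new)  [load 100/105]
6 stock rods opened.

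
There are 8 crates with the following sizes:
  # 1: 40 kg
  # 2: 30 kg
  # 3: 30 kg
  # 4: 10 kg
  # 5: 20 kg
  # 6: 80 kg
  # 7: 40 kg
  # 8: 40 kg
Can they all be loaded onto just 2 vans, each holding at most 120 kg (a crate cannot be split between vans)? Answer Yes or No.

Total = 290 kg; ⌈290/120⌉ = 3.
At least 3 vans are required, but only 2 are allowed.

No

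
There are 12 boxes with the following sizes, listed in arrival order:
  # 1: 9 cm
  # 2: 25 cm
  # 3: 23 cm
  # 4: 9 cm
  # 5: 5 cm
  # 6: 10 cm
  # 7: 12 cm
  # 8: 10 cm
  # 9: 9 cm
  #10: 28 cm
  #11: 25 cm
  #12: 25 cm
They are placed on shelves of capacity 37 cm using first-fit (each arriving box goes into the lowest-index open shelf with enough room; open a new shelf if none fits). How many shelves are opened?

6

  9 → shelf 1 (new)  [load 9/37]
  25 → shelf 1  [load 34/37]
  23 → shelf 2 (new)  [load 23/37]
  9 → shelf 2  [load 32/37]
  5 → shelf 2  [load 37/37]
  10 → shelf 3 (new)  [load 10/37]
  12 → shelf 3  [load 22/37]
  10 → shelf 3  [load 32/37]
  9 → shelf 4 (new)  [load 9/37]
  28 → shelf 4  [load 37/37]
  25 → shelf 5 (new)  [load 25/37]
  25 → shelf 6 (new)  [load 25/37]
6 shelves opened.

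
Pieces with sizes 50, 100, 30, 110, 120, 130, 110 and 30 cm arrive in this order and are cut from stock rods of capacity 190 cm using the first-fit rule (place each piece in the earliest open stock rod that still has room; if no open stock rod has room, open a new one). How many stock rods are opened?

5

  50 → stock rod 1 (new)  [load 50/190]
  100 → stock rod 1  [load 150/190]
  30 → stock rod 1  [load 180/190]
  110 → stock rod 2 (new)  [load 110/190]
  120 → stock rod 3 (new)  [load 120/190]
  130 → stock rod 4 (new)  [load 130/190]
  110 → stock rod 5 (new)  [load 110/190]
  30 → stock rod 2  [load 140/190]
5 stock rods opened.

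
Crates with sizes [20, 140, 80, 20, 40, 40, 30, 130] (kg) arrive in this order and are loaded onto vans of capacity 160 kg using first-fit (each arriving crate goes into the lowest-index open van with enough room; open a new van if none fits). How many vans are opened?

  20 → van 1 (new)  [load 20/160]
  140 → van 1  [load 160/160]
  80 → van 2 (new)  [load 80/160]
  20 → van 2  [load 100/160]
  40 → van 2  [load 140/160]
  40 → van 3 (new)  [load 40/160]
  30 → van 3  [load 70/160]
  130 → van 4 (new)  [load 130/160]
4 vans opened.

4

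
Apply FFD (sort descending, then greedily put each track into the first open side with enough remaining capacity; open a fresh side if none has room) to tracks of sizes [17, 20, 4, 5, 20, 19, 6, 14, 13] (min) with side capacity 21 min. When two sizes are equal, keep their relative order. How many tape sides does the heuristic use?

Sorted descending: 20, 20, 19, 17, 14, 13, 6, 5, 4.
  20 → side 1 (new)  [load 20/21]
  20 → side 2 (new)  [load 20/21]
  19 → side 3 (new)  [load 19/21]
  17 → side 4 (new)  [load 17/21]
  14 → side 5 (new)  [load 14/21]
  13 → side 6 (new)  [load 13/21]
  6 → side 5  [load 20/21]
  5 → side 6  [load 18/21]
  4 → side 4  [load 21/21]
6 tape sides opened.

6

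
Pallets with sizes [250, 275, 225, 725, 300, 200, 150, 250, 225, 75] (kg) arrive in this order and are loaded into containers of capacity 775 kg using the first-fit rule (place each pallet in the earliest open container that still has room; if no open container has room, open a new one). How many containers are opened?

4

  250 → container 1 (new)  [load 250/775]
  275 → container 1  [load 525/775]
  225 → container 1  [load 750/775]
  725 → container 2 (new)  [load 725/775]
  300 → container 3 (new)  [load 300/775]
  200 → container 3  [load 500/775]
  150 → container 3  [load 650/775]
  250 → container 4 (new)  [load 250/775]
  225 → container 4  [load 475/775]
  75 → container 3  [load 725/775]
4 containers opened.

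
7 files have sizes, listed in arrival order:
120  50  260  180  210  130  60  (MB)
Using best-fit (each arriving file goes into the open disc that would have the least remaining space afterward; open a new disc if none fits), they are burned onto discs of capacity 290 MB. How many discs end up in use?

  120 → disc 1 (new)  [load 120/290]
  50 → disc 1  [load 170/290]
  260 → disc 2 (new)  [load 260/290]
  180 → disc 3 (new)  [load 180/290]
  210 → disc 4 (new)  [load 210/290]
  130 → disc 5 (new)  [load 130/290]
  60 → disc 4  [load 270/290]
5 discs opened.

5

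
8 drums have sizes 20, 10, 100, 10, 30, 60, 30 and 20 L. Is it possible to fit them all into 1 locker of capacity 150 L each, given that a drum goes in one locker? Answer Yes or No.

Total = 280 L; ⌈280/150⌉ = 2.
At least 2 storage lockers are required, but only 1 is allowed.

No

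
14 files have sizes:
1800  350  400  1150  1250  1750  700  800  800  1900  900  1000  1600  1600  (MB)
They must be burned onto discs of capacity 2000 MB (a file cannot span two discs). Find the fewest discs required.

Total = 1900 + 1800 + 1750 + 1600 + 1600 + 1250 + 1150 + 1000 + 900 + 800 + 800 + 700 + 400 + 350 = 16000 MB.
Lower bound: ⌈16000/2000⌉ = 8 discs.
A packing using 9 discs:
  disc 1: 1900 = 1900
  disc 2: 1800 = 1800
  disc 3: 1750 = 1750
  disc 4: 1600 + 400 = 2000
  disc 5: 1600 + 350 = 1950
  disc 6: 1250 + 700 = 1950
  disc 7: 1150 + 800 = 1950
  disc 8: 1000 + 900 = 1900
  disc 9: 800 = 800
No arrangement into 8 discs stays within capacity, so 9 is optimal.

9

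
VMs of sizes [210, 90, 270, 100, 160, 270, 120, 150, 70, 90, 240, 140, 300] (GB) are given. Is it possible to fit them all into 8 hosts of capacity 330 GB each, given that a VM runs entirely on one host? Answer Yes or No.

A valid assignment using 8 hosts:
  host 1: 300 = 300
  host 2: 270 = 270
  host 3: 270 = 270
  host 4: 240 + 90 = 330
  host 5: 210 + 120 = 330
  host 6: 160 + 150 = 310
  host 7: 140 + 100 + 90 = 330
  host 8: 70 = 70
Every load is within 330 GB, so 8 hosts suffice.

Yes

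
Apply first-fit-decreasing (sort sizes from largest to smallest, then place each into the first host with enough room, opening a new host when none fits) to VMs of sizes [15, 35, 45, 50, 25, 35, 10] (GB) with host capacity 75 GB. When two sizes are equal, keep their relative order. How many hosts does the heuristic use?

3

Sorted descending: 50, 45, 35, 35, 25, 15, 10.
  50 → host 1 (new)  [load 50/75]
  45 → host 2 (new)  [load 45/75]
  35 → host 3 (new)  [load 35/75]
  35 → host 3  [load 70/75]
  25 → host 1  [load 75/75]
  15 → host 2  [load 60/75]
  10 → host 2  [load 70/75]
3 hosts opened.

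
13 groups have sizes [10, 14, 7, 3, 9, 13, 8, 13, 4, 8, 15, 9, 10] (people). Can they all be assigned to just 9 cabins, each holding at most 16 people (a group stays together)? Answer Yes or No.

Yes

A valid assignment using 9 cabins:
  cabin 1: 15 = 15
  cabin 2: 14 = 14
  cabin 3: 13 + 3 = 16
  cabin 4: 13 = 13
  cabin 5: 10 + 4 = 14
  cabin 6: 10 = 10
  cabin 7: 9 + 7 = 16
  cabin 8: 9 = 9
  cabin 9: 8 + 8 = 16
Every load is within 16 people, so 9 cabins suffice.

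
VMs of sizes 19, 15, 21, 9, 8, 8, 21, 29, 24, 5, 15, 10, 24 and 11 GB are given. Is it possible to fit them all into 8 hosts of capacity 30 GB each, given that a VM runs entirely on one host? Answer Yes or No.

A valid assignment using 8 hosts:
  host 1: 29 = 29
  host 2: 24 + 5 = 29
  host 3: 24 = 24
  host 4: 21 + 9 = 30
  host 5: 21 + 8 = 29
  host 6: 19 + 11 = 30
  host 7: 15 + 15 = 30
  host 8: 10 + 8 = 18
Every load is within 30 GB, so 8 hosts suffice.

Yes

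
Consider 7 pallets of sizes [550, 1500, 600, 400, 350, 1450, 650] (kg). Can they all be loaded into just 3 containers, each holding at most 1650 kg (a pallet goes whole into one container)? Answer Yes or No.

Total = 5500 kg; ⌈5500/1650⌉ = 4.
At least 4 containers are required, but only 3 are allowed.

No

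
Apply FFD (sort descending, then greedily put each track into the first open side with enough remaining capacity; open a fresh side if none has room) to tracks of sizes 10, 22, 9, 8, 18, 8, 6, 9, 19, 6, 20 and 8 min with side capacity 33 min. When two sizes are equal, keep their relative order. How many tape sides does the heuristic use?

5

Sorted descending: 22, 20, 19, 18, 10, 9, 9, 8, 8, 8, 6, 6.
  22 → side 1 (new)  [load 22/33]
  20 → side 2 (new)  [load 20/33]
  19 → side 3 (new)  [load 19/33]
  18 → side 4 (new)  [load 18/33]
  10 → side 1  [load 32/33]
  9 → side 2  [load 29/33]
  9 → side 3  [load 28/33]
  8 → side 4  [load 26/33]
  8 → side 5 (new)  [load 8/33]
  8 → side 5  [load 16/33]
  6 → side 4  [load 32/33]
  6 → side 5  [load 22/33]
5 tape sides opened.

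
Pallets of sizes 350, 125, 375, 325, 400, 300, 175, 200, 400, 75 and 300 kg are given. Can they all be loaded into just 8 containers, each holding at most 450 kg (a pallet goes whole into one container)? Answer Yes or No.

A valid assignment using 8 containers:
  container 1: 400 = 400
  container 2: 400 = 400
  container 3: 375 + 75 = 450
  container 4: 350 = 350
  container 5: 325 + 125 = 450
  container 6: 300 = 300
  container 7: 300 = 300
  container 8: 200 + 175 = 375
Every load is within 450 kg, so 8 containers suffice.

Yes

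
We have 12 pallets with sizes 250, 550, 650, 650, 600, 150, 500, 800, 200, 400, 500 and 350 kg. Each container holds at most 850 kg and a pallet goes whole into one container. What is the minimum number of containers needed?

Total = 800 + 650 + 650 + 600 + 550 + 500 + 500 + 400 + 350 + 250 + 200 + 150 = 5600 kg.
Lower bound: ⌈5600/850⌉ = 7 containers.
A packing using 8 containers:
  container 1: 800 = 800
  container 2: 650 + 200 = 850
  container 3: 650 + 150 = 800
  container 4: 600 + 250 = 850
  container 5: 550 = 550
  container 6: 500 + 350 = 850
  container 7: 500 = 500
  container 8: 400 = 400
No arrangement into 7 containers stays within capacity, so 8 is optimal.

8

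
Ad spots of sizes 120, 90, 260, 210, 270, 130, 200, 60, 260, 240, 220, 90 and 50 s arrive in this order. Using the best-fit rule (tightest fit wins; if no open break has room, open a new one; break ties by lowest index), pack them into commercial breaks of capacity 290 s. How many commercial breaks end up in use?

9

  120 → break 1 (new)  [load 120/290]
  90 → break 1  [load 210/290]
  260 → break 2 (new)  [load 260/290]
  210 → break 3 (new)  [load 210/290]
  270 → break 4 (new)  [load 270/290]
  130 → break 5 (new)  [load 130/290]
  200 → break 6 (new)  [load 200/290]
  60 → break 1  [load 270/290]
  260 → break 7 (new)  [load 260/290]
  240 → break 8 (new)  [load 240/290]
  220 → break 9 (new)  [load 220/290]
  90 → break 6  [load 290/290]
  50 → break 8  [load 290/290]
9 commercial breaks opened.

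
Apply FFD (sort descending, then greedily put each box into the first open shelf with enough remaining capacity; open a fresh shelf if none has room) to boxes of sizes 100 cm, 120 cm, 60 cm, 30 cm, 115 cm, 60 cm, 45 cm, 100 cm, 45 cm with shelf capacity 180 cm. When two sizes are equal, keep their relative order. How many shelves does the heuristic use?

4

Sorted descending: 120, 115, 100, 100, 60, 60, 45, 45, 30.
  120 → shelf 1 (new)  [load 120/180]
  115 → shelf 2 (new)  [load 115/180]
  100 → shelf 3 (new)  [load 100/180]
  100 → shelf 4 (new)  [load 100/180]
  60 → shelf 1  [load 180/180]
  60 → shelf 2  [load 175/180]
  45 → shelf 3  [load 145/180]
  45 → shelf 4  [load 145/180]
  30 → shelf 3  [load 175/180]
4 shelves opened.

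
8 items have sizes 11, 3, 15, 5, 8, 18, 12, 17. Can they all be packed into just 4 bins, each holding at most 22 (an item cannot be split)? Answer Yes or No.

Total = 89; ⌈89/22⌉ = 5.
At least 5 bins are required, but only 4 are allowed.

No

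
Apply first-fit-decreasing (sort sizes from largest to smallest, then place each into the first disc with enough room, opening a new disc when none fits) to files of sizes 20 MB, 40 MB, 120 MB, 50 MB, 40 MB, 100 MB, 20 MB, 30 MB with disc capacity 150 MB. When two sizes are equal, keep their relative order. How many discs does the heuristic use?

3

Sorted descending: 120, 100, 50, 40, 40, 30, 20, 20.
  120 → disc 1 (new)  [load 120/150]
  100 → disc 2 (new)  [load 100/150]
  50 → disc 2  [load 150/150]
  40 → disc 3 (new)  [load 40/150]
  40 → disc 3  [load 80/150]
  30 → disc 1  [load 150/150]
  20 → disc 3  [load 100/150]
  20 → disc 3  [load 120/150]
3 discs opened.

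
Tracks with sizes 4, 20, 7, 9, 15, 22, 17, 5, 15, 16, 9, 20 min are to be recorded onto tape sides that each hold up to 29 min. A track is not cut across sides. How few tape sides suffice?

7

Total = 22 + 20 + 20 + 17 + 16 + 15 + 15 + 9 + 9 + 7 + 5 + 4 = 159 min.
Lower bound: ⌈159/29⌉ = 6 tape sides.
Also, 7 tracks each exceed 29/2 min, and no two of those can share a side, so at least 7 tape sides are needed.
A packing using 7 tape sides:
  side 1: 22 + 7 = 29
  side 2: 20 + 9 = 29
  side 3: 20 + 9 = 29
  side 4: 17 + 5 + 4 = 26
  side 5: 16 = 16
  side 6: 15 = 15
  side 7: 15 = 15
This matches the lower bound, so 7 is optimal.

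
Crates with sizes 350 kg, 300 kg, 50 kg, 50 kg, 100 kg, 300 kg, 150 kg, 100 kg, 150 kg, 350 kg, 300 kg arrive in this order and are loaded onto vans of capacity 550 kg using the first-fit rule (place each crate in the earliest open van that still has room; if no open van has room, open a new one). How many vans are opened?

  350 → van 1 (new)  [load 350/550]
  300 → van 2 (new)  [load 300/550]
  50 → van 1  [load 400/550]
  50 → van 1  [load 450/550]
  100 → van 1  [load 550/550]
  300 → van 3 (new)  [load 300/550]
  150 → van 2  [load 450/550]
  100 → van 2  [load 550/550]
  150 → van 3  [load 450/550]
  350 → van 4 (new)  [load 350/550]
  300 → van 5 (new)  [load 300/550]
5 vans opened.

5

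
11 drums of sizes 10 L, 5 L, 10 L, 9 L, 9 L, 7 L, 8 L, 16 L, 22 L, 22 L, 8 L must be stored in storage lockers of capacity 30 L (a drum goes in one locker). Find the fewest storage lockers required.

Total = 22 + 22 + 16 + 10 + 10 + 9 + 9 + 8 + 8 + 7 + 5 = 126 L.
Lower bound: ⌈126/30⌉ = 5 storage lockers.
A packing using 5 storage lockers:
  locker 1: 22 + 8 = 30
  locker 2: 22 + 8 = 30
  locker 3: 16 + 10 = 26
  locker 4: 10 + 9 + 9 = 28
  locker 5: 7 + 5 = 12
This matches the lower bound, so 5 is optimal.

5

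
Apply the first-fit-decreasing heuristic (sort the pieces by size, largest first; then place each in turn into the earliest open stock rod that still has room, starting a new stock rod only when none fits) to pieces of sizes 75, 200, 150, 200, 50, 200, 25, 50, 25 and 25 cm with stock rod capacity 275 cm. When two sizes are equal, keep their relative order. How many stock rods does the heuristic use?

Sorted descending: 200, 200, 200, 150, 75, 50, 50, 25, 25, 25.
  200 → stock rod 1 (new)  [load 200/275]
  200 → stock rod 2 (new)  [load 200/275]
  200 → stock rod 3 (new)  [load 200/275]
  150 → stock rod 4 (new)  [load 150/275]
  75 → stock rod 1  [load 275/275]
  50 → stock rod 2  [load 250/275]
  50 → stock rod 3  [load 250/275]
  25 → stock rod 2  [load 275/275]
  25 → stock rod 3  [load 275/275]
  25 → stock rod 4  [load 175/275]
4 stock rods opened.

4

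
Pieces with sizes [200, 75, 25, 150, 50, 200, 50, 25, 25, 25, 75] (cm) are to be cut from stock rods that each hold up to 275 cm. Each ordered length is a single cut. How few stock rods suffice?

Total = 200 + 200 + 150 + 75 + 75 + 50 + 50 + 25 + 25 + 25 + 25 = 900 cm.
Lower bound: ⌈900/275⌉ = 4 stock rods.
A packing using 4 stock rods:
  stock rod 1: 200 + 75 = 275
  stock rod 2: 200 + 75 = 275
  stock rod 3: 150 + 50 + 50 + 25 = 275
  stock rod 4: 25 + 25 + 25 = 75
This matches the lower bound, so 4 is optimal.

4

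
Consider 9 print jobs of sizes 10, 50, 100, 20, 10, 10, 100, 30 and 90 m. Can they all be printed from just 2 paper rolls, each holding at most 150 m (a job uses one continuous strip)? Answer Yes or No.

Total = 420 m; ⌈420/150⌉ = 3.
At least 3 paper rolls are required, but only 2 are allowed.

No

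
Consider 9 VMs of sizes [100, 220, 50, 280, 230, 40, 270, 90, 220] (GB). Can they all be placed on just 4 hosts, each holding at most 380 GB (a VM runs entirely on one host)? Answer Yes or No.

Total = 1500 GB; ⌈1500/380⌉ = 4.
5 VMs each exceed half the capacity and cannot share a host, forcing at least 5 hosts.
At least 5 hosts are required, but only 4 are allowed.

No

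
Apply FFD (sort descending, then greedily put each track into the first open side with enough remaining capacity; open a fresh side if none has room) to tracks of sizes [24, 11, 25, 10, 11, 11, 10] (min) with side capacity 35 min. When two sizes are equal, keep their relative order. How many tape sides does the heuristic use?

Sorted descending: 25, 24, 11, 11, 11, 10, 10.
  25 → side 1 (new)  [load 25/35]
  24 → side 2 (new)  [load 24/35]
  11 → side 2  [load 35/35]
  11 → side 3 (new)  [load 11/35]
  11 → side 3  [load 22/35]
  10 → side 1  [load 35/35]
  10 → side 3  [load 32/35]
3 tape sides opened.

3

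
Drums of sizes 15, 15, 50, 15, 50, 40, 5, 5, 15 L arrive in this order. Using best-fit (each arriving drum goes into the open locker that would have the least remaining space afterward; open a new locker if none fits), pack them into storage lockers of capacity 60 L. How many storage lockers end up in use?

  15 → locker 1 (new)  [load 15/60]
  15 → locker 1  [load 30/60]
  50 → locker 2 (new)  [load 50/60]
  15 → locker 1  [load 45/60]
  50 → locker 3 (new)  [load 50/60]
  40 → locker 4 (new)  [load 40/60]
  5 → locker 2  [load 55/60]
  5 → locker 2  [load 60/60]
  15 → locker 1  [load 60/60]
4 storage lockers opened.

4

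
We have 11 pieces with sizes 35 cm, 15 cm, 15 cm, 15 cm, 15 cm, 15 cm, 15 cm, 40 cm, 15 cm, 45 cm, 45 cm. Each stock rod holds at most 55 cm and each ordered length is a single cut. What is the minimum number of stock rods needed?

6

Total = 45 + 45 + 40 + 35 + 15 + 15 + 15 + 15 + 15 + 15 + 15 = 270 cm.
Lower bound: ⌈270/55⌉ = 5 stock rods.
A packing using 6 stock rods:
  stock rod 1: 45 = 45
  stock rod 2: 45 = 45
  stock rod 3: 40 + 15 = 55
  stock rod 4: 35 + 15 = 50
  stock rod 5: 15 + 15 + 15 = 45
  stock rod 6: 15 + 15 = 30
No arrangement into 5 stock rods stays within capacity, so 6 is optimal.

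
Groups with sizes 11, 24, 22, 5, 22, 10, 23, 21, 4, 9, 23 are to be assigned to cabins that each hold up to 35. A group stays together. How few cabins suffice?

Total = 24 + 23 + 23 + 22 + 22 + 21 + 11 + 10 + 9 + 5 + 4 = 174.
Lower bound: ⌈174/35⌉ = 5 cabins.
Also, 6 groups each exceed 35/2, and no two of those can share a cabin, so at least 6 cabins are needed.
A packing using 6 cabins:
  cabin 1: 24 + 11 = 35
  cabin 2: 23 + 10 = 33
  cabin 3: 23 + 9 = 32
  cabin 4: 22 + 5 + 4 = 31
  cabin 5: 22 = 22
  cabin 6: 21 = 21
This matches the lower bound, so 6 is optimal.

6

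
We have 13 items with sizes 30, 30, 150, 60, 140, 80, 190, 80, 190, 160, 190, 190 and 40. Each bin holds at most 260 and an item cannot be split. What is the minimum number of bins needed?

7

Total = 190 + 190 + 190 + 190 + 160 + 150 + 140 + 80 + 80 + 60 + 40 + 30 + 30 = 1530.
Lower bound: ⌈1530/260⌉ = 6 bins.
Also, 7 items each exceed 130, and no two of those can share a bin, so at least 7 bins are needed.
A packing using 7 bins:
  bin 1: 190 + 60 = 250
  bin 2: 190 + 40 + 30 = 260
  bin 3: 190 + 30 = 220
  bin 4: 190 = 190
  bin 5: 160 + 80 = 240
  bin 6: 150 + 80 = 230
  bin 7: 140 = 140
This matches the lower bound, so 7 is optimal.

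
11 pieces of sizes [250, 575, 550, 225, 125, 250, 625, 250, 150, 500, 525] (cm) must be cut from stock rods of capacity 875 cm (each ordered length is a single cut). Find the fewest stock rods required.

Total = 625 + 575 + 550 + 525 + 500 + 250 + 250 + 250 + 225 + 150 + 125 = 4025 cm.
Lower bound: ⌈4025/875⌉ = 5 stock rods.
A packing using 5 stock rods:
  stock rod 1: 625 + 250 = 875
  stock rod 2: 575 + 250 = 825
  stock rod 3: 550 + 250 = 800
  stock rod 4: 525 + 225 + 125 = 875
  stock rod 5: 500 + 150 = 650
This matches the lower bound, so 5 is optimal.

5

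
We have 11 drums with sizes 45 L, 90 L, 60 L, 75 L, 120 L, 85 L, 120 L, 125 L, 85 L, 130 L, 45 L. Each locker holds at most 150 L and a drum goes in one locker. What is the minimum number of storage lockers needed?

Total = 130 + 125 + 120 + 120 + 90 + 85 + 85 + 75 + 60 + 45 + 45 = 980 L.
Lower bound: ⌈980/150⌉ = 7 storage lockers.
A packing using 8 storage lockers:
  locker 1: 130 = 130
  locker 2: 125 = 125
  locker 3: 120 = 120
  locker 4: 120 = 120
  locker 5: 90 + 60 = 150
  locker 6: 85 + 45 = 130
  locker 7: 85 + 45 = 130
  locker 8: 75 = 75
No arrangement into 7 storage lockers stays within capacity, so 8 is optimal.

8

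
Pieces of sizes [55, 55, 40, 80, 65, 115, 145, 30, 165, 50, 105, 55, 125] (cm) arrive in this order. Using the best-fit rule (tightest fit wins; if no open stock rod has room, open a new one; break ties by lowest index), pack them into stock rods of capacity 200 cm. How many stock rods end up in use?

7

  55 → stock rod 1 (new)  [load 55/200]
  55 → stock rod 1  [load 110/200]
  40 → stock rod 1  [load 150/200]
  80 → stock rod 2 (new)  [load 80/200]
  65 → stock rod 2  [load 145/200]
  115 → stock rod 3 (new)  [load 115/200]
  145 → stock rod 4 (new)  [load 145/200]
  30 → stock rod 1  [load 180/200]
  165 → stock rod 5 (new)  [load 165/200]
  50 → stock rod 2  [load 195/200]
  105 → stock rod 6 (new)  [load 105/200]
  55 → stock rod 4  [load 200/200]
  125 → stock rod 7 (new)  [load 125/200]
7 stock rods opened.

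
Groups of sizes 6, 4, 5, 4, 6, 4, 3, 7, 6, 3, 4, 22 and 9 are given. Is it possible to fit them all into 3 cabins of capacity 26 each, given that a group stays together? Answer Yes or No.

Total = 83; ⌈83/26⌉ = 4.
At least 4 cabins are required, but only 3 are allowed.

No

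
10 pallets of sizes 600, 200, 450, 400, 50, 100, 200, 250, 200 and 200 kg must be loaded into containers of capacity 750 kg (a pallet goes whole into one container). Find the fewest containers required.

4

Total = 600 + 450 + 400 + 250 + 200 + 200 + 200 + 200 + 100 + 50 = 2650 kg.
Lower bound: ⌈2650/750⌉ = 4 containers.
A packing using 4 containers:
  container 1: 600 + 100 + 50 = 750
  container 2: 450 + 250 = 700
  container 3: 400 + 200 = 600
  container 4: 200 + 200 + 200 = 600
This matches the lower bound, so 4 is optimal.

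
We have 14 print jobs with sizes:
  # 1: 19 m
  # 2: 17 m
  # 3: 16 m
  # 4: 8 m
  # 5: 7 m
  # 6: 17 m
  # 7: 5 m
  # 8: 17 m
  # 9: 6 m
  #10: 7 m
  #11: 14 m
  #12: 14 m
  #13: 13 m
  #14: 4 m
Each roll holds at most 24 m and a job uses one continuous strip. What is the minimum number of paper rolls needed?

Total = 19 + 17 + 17 + 17 + 16 + 14 + 14 + 13 + 8 + 7 + 7 + 6 + 5 + 4 = 164 m.
Lower bound: ⌈164/24⌉ = 7 paper rolls.
Also, 8 print jobs each exceed 12 m, and no two of those can share a roll, so at least 8 paper rolls are needed.
A packing using 8 paper rolls:
  roll 1: 19 + 5 = 24
  roll 2: 17 + 7 = 24
  roll 3: 17 + 7 = 24
  roll 4: 17 + 6 = 23
  roll 5: 16 + 8 = 24
  roll 6: 14 + 4 = 18
  roll 7: 14 = 14
  roll 8: 13 = 13
This matches the lower bound, so 8 is optimal.

8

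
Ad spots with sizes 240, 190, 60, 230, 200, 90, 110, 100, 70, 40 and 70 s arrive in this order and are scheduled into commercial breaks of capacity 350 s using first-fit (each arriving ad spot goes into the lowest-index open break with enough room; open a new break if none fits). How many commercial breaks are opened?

5

  240 → break 1 (new)  [load 240/350]
  190 → break 2 (new)  [load 190/350]
  60 → break 1  [load 300/350]
  230 → break 3 (new)  [load 230/350]
  200 → break 4 (new)  [load 200/350]
  90 → break 2  [load 280/350]
  110 → break 3  [load 340/350]
  100 → break 4  [load 300/350]
  70 → break 2  [load 350/350]
  40 → break 1  [load 340/350]
  70 → break 5 (new)  [load 70/350]
5 commercial breaks opened.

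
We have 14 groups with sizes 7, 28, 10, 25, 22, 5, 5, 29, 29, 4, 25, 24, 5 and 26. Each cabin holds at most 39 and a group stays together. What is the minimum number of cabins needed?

Total = 29 + 29 + 28 + 26 + 25 + 25 + 24 + 22 + 10 + 7 + 5 + 5 + 5 + 4 = 244.
Lower bound: ⌈244/39⌉ = 7 cabins.
Also, 8 groups each exceed 39/2, and no two of those can share a cabin, so at least 8 cabins are needed.
A packing using 8 cabins:
  cabin 1: 29 + 10 = 39
  cabin 2: 29 + 7 = 36
  cabin 3: 28 + 5 + 5 = 38
  cabin 4: 26 + 5 + 4 = 35
  cabin 5: 25 = 25
  cabin 6: 25 = 25
  cabin 7: 24 = 24
  cabin 8: 22 = 22
This matches the lower bound, so 8 is optimal.

8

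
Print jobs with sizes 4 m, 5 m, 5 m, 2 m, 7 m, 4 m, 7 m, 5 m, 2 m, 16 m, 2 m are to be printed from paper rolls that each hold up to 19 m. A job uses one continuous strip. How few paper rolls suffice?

Total = 16 + 7 + 7 + 5 + 5 + 5 + 4 + 4 + 2 + 2 + 2 = 59 m.
Lower bound: ⌈59/19⌉ = 4 paper rolls.
A packing using 4 paper rolls:
  roll 1: 16 + 2 = 18
  roll 2: 7 + 7 + 5 = 19
  roll 3: 5 + 5 + 4 + 4 = 18
  roll 4: 2 + 2 = 4
This matches the lower bound, so 4 is optimal.

4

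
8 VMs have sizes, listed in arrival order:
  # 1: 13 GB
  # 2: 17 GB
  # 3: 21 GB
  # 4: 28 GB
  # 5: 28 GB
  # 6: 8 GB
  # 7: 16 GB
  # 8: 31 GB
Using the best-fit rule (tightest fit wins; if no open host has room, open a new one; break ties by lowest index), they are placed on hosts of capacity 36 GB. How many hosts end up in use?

6

  13 → host 1 (new)  [load 13/36]
  17 → host 1  [load 30/36]
  21 → host 2 (new)  [load 21/36]
  28 → host 3 (new)  [load 28/36]
  28 → host 4 (new)  [load 28/36]
  8 → host 3  [load 36/36]
  16 → host 5 (new)  [load 16/36]
  31 → host 6 (new)  [load 31/36]
6 hosts opened.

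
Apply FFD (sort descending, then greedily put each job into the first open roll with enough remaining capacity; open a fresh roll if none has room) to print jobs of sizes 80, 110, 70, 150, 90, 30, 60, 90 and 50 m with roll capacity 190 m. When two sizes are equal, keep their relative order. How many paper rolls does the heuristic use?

Sorted descending: 150, 110, 90, 90, 80, 70, 60, 50, 30.
  150 → roll 1 (new)  [load 150/190]
  110 → roll 2 (new)  [load 110/190]
  90 → roll 3 (new)  [load 90/190]
  90 → roll 3  [load 180/190]
  80 → roll 2  [load 190/190]
  70 → roll 4 (new)  [load 70/190]
  60 → roll 4  [load 130/190]
  50 → roll 4  [load 180/190]
  30 → roll 1  [load 180/190]
4 paper rolls opened.

4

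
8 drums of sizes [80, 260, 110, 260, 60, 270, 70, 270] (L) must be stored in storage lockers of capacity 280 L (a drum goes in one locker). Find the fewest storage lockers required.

6

Total = 270 + 270 + 260 + 260 + 110 + 80 + 70 + 60 = 1380 L.
Lower bound: ⌈1380/280⌉ = 5 storage lockers.
A packing using 6 storage lockers:
  locker 1: 270 = 270
  locker 2: 270 = 270
  locker 3: 260 = 260
  locker 4: 260 = 260
  locker 5: 110 + 80 + 70 = 260
  locker 6: 60 = 60
No arrangement into 5 storage lockers stays within capacity, so 6 is optimal.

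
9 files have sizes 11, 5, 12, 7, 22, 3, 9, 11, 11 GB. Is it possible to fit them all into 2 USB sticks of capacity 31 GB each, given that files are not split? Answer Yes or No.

Total = 91 GB; ⌈91/31⌉ = 3.
At least 3 USB sticks are required, but only 2 are allowed.

No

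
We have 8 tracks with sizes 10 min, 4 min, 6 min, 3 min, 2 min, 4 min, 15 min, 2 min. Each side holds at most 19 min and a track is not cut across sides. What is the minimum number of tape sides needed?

3

Total = 15 + 10 + 6 + 4 + 4 + 3 + 2 + 2 = 46 min.
Lower bound: ⌈46/19⌉ = 3 tape sides.
A packing using 3 tape sides:
  side 1: 15 + 4 = 19
  side 2: 10 + 6 + 3 = 19
  side 3: 4 + 2 + 2 = 8
This matches the lower bound, so 3 is optimal.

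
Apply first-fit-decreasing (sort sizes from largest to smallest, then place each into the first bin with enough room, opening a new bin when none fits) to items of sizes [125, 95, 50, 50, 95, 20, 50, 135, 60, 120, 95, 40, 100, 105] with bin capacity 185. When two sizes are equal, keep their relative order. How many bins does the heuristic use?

Sorted descending: 135, 125, 120, 105, 100, 95, 95, 95, 60, 50, 50, 50, 40, 20.
  135 → bin 1 (new)  [load 135/185]
  125 → bin 2 (new)  [load 125/185]
  120 → bin 3 (new)  [load 120/185]
  105 → bin 4 (new)  [load 105/185]
  100 → bin 5 (new)  [load 100/185]
  95 → bin 6 (new)  [load 95/185]
  95 → bin 7 (new)  [load 95/185]
  95 → bin 8 (new)  [load 95/185]
  60 → bin 2  [load 185/185]
  50 → bin 1  [load 185/185]
  50 → bin 3  [load 170/185]
  50 → bin 4  [load 155/185]
  40 → bin 5  [load 140/185]
  20 → bin 4  [load 175/185]
8 bins opened.

8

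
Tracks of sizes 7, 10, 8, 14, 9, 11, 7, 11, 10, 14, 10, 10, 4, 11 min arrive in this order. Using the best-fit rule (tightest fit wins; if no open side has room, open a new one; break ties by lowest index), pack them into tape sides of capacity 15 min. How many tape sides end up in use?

  7 → side 1 (new)  [load 7/15]
  10 → side 2 (new)  [load 10/15]
  8 → side 1  [load 15/15]
  14 → side 3 (new)  [load 14/15]
  9 → side 4 (new)  [load 9/15]
  11 → side 5 (new)  [load 11/15]
  7 → side 6 (new)  [load 7/15]
  11 → side 7 (new)  [load 11/15]
  10 → side 8 (new)  [load 10/15]
  14 → side 9 (new)  [load 14/15]
  10 → side 10 (new)  [load 10/15]
  10 → side 11 (new)  [load 10/15]
  4 → side 5  [load 15/15]
  11 → side 12 (new)  [load 11/15]
12 tape sides opened.

12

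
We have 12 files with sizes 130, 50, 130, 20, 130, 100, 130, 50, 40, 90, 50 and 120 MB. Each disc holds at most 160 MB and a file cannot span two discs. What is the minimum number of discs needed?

Total = 130 + 130 + 130 + 130 + 120 + 100 + 90 + 50 + 50 + 50 + 40 + 20 = 1040 MB.
Lower bound: ⌈1040/160⌉ = 7 discs.
A packing using 8 discs:
  disc 1: 130 + 20 = 150
  disc 2: 130 = 130
  disc 3: 130 = 130
  disc 4: 130 = 130
  disc 5: 120 + 40 = 160
  disc 6: 100 + 50 = 150
  disc 7: 90 + 50 = 140
  disc 8: 50 = 50
No arrangement into 7 discs stays within capacity, so 8 is optimal.

8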